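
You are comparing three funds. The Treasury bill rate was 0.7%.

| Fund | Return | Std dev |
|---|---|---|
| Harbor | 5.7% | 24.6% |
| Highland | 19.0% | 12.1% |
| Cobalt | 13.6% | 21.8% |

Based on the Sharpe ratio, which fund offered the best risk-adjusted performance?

Harbor: Sharpe ratio = (5.7% − 0.7%) / 24.6% = 0.203
Highland: Sharpe ratio = (19.0% − 0.7%) / 12.1% = 1.512
Cobalt: Sharpe ratio = (13.6% − 0.7%) / 21.8% = 0.592
Highest: Highland (1.512).

Highland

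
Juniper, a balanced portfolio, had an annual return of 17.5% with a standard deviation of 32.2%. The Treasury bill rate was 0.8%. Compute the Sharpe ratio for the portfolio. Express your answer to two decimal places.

0.52

Sharpe = (Rp − Rf) / σp = (17.5% − 0.8%) / 32.2% = 16.70% / 32.2% = 0.5186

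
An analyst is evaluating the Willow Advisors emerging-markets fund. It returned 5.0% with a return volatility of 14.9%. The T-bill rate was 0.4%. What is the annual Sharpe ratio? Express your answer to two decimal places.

Sharpe = (Rp − Rf) / σp = (5.0% − 0.4%) / 14.9% = 4.60% / 14.9% = 0.3087

0.31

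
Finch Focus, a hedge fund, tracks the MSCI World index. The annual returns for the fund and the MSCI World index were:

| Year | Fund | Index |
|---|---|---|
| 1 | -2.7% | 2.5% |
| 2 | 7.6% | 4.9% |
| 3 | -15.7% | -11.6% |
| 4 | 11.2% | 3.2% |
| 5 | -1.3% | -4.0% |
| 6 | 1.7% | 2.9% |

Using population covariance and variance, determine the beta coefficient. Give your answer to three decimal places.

1.303

r̄p = 0.1333%,  r̄m = -0.3500%
Cov = Σ(rp − r̄p)(rm − r̄m) / 6 = 43.1433
Var(rm) = Σ(rm − r̄m)² / 6 = 33.1225
β = Cov / Var = 43.1433 / 33.1225 = 1.3025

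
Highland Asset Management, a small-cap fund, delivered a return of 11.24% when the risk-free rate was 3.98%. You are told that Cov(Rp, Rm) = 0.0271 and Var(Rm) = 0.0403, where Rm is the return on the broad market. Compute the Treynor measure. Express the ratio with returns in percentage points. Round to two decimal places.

β = Cov / Var = 0.0271 / 0.0403 = 0.6725
Treynor = (Rp − Rf) / β = (11.24% − 3.98%) / 0.6725 = 7.26 / 0.6725 = 10.7955

10.80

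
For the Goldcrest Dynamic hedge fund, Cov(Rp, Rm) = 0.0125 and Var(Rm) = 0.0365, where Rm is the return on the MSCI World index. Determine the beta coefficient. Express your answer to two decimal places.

0.34

β = Cov(Rp, Rm) / Var(Rm) = 0.0125 / 0.0365 = 0.3425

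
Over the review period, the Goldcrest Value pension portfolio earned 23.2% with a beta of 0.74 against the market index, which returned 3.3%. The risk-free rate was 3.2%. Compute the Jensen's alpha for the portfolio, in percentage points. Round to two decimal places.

19.93

CAPM expected return = Rf + β(Rm − Rf) = 3.2% + 0.74 × (3.3% − 3.2%) = 3.2 + 0.74 × 0.10 = 3.2740%
Jensen's α = Rp − E[R] = 23.2% − 3.2740% = 19.9260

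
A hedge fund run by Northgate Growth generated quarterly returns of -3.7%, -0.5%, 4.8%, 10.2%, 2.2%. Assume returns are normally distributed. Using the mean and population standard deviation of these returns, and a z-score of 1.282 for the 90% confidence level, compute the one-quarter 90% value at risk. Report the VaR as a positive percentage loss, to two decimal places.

3.47

μ = (-3.7 − 0.5 + 4.8 + 10.2 + 2.2) / 5 = 13.00 / 5 = 2.6000%
Σ(r − μ)² = (-3.7 − 2.6000)² + (-0.5 − 2.6000)² + (4.8 − 2.6000)² + … = 112.0600
population σ = √(112.0600 / 5) = √22.4120 = 4.7341%
VaR = −(μ − z·σ) = −(2.6000 − 1.282 × 4.7341) = −(-3.4691) = 3.4691%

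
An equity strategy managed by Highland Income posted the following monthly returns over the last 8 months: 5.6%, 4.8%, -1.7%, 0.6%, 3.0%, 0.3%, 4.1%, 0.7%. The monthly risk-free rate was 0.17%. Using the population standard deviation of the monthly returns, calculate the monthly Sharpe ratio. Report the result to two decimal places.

0.83

r̄ = (5.6 + 4.8 − 1.7 + 0.6 + 3 + 0.3 + 4.1 + 0.7) / 8 = 2.1750%
Population std dev = √[46.1950 / 8] = 2.4030%
Sharpe = (r̄ − rf) / σ = (2.1750 − 0.17) / 2.4030 = 2.0050 / 2.4030 = 0.8344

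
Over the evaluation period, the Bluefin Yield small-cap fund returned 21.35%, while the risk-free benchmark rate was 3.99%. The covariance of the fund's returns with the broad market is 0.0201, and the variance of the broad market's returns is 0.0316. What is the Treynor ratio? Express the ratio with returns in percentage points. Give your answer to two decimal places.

27.29

β = Cov / Var = 0.0201 / 0.0316 = 0.6361
Treynor = (Rp − Rf) / β = (21.35% − 3.99%) / 0.6361 = 17.36 / 0.6361 = 27.2913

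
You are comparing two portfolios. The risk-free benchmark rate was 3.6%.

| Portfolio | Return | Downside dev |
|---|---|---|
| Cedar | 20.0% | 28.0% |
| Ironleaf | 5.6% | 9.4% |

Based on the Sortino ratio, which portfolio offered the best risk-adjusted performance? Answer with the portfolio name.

Cedar

Cedar: Sortino ratio = (20.0% − 3.6%) / 28.0% = 0.586
Ironleaf: Sortino ratio = (5.6% − 3.6%) / 9.4% = 0.213
Highest: Cedar (0.586).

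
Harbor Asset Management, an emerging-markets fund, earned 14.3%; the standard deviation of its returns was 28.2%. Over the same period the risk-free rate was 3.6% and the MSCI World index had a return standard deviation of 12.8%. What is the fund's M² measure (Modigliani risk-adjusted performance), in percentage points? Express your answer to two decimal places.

Sharpe = (Rp − Rf) / σp = (14.3% − 3.6%) / 28.2% = 0.3794
M² = Rf + Sharpe × σm = 3.6% + 0.3794 × 12.8% = 8.4563%

8.46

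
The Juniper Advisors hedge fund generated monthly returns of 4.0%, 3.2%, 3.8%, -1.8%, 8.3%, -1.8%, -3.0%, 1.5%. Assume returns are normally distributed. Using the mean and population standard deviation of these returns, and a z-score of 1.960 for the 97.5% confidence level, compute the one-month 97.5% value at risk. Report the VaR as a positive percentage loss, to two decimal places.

5.23

μ = (4 + 3.2 + 3.8 − 1.8 + 8.3 − 1.8 − 3 + 1.5) / 8 = 1.7750%
Σ(r − μ)² = 102.0950; population σ = √(102.0950/8) = 3.5724%
VaR = −(μ − z·σ) = −(1.7750 − 1.960 × 3.5724) = −(-5.2269) = 5.2269%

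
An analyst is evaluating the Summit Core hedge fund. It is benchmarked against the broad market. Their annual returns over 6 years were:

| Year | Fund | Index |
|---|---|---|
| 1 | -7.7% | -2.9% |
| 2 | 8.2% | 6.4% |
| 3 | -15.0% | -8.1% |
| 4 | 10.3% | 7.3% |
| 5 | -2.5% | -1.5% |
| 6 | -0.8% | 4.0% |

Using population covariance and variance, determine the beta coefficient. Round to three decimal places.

r̄p = -1.2500%,  r̄m = 0.8667%
Cov = Σ(rp − r̄p)(rm − r̄m) / 6 = 46.4250
Var(rm) = Σ(rm − r̄m)² / 6 = 30.3356
β = Cov / Var = 46.4250 / 30.3356 = 1.5304

1.530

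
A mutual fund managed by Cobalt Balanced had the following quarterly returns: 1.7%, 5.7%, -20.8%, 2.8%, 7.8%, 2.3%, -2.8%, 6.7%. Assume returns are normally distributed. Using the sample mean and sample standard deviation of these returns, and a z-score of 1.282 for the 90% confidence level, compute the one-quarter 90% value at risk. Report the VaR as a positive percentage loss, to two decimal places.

μ = (1.7 + 5.7 − 20.8 + 2.8 + 7.8 + 2.3 − 2.8 + 6.7) / 8 = 3.40 / 8 = 0.4250%
Sample std dev = √[593.2750 / 7] = 9.2062%
VaR = −(μ − z·σ) = −(0.4250 − 1.282 × 9.2062) = −(-11.3773) = 11.3773%

11.38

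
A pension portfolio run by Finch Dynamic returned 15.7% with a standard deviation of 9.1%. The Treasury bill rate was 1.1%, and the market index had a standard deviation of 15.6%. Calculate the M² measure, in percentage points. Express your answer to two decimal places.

Sharpe = (Rp − Rf) / σp = (15.7% − 1.1%) / 9.1% = 1.6044
M² = Rf + Sharpe × σm = 1.1% + 1.6044 × 15.6% = 26.1286%

26.13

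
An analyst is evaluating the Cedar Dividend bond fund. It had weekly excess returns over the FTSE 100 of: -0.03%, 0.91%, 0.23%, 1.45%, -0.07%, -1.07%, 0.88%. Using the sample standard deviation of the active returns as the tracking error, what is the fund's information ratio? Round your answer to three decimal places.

0.395

μ = (-0.03 + 0.91 + 0.23 + 1.45 − 0.07 − 1.07 + 0.88) / 7 = 2.300 / 7 = 0.3286%
Σ(r − μ)² = 4.1529; sample σ = √(4.1529/6) = 0.8320%
IR = μ / tracking error = 0.3286 / 0.8320 = 0.3950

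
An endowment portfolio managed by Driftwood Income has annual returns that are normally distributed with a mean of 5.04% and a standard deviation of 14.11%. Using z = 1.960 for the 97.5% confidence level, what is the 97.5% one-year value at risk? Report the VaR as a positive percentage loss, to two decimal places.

VaR (as % loss) = −(μ − z·σ) = −(5.04% − 1.960 × 14.11%) = −(-22.6156%) = 22.6156%

22.62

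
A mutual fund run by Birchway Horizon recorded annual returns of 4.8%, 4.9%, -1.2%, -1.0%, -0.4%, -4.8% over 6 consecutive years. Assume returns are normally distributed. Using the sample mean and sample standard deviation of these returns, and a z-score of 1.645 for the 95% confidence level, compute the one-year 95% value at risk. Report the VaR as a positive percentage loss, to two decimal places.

r̄ = (4.8 + 4.9 − 1.2 − 1 − 0.4 − 4.8) / 6 = 2.30 / 6 = 0.3833%
Σ(r − r̄)² = (4.8 − 0.3833)² + (4.9 − 0.3833)² + … = 71.8083
sample σ = √(71.8083 / 5) = √14.3617 = 3.7897%
VaR = −(r̄ − z·σ) = −(0.3833 − 1.645 × 3.7897) = −(-5.8508) = 5.8508%

5.85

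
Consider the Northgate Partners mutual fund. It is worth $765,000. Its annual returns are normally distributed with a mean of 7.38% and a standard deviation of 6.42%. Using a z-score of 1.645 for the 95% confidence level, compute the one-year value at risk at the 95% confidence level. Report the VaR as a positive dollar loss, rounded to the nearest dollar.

$24,334

Return at the 95% tail: μ − z·σ = 7.38% − 1.645 × 6.42% = 7.38 − 10.5609 = -3.1809%
VaR = −(-3.1809%) × $765,000 = 3.1809% × $765,000 = $24,334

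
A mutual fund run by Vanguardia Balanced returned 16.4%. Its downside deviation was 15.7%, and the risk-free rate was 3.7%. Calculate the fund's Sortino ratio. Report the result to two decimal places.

0.81

Sortino = (Rp − Rf) / σd = (16.4% − 3.7%) / 15.7% = 12.70% / 15.7% = 0.8089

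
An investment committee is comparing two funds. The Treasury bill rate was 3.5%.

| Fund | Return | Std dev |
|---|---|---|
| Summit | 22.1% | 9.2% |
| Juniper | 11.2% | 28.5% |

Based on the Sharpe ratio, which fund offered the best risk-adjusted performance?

Summit

Summit: Sharpe ratio = (22.1% − 3.5%) / 9.2% = 2.022
Juniper: Sharpe ratio = (11.2% − 3.5%) / 28.5% = 0.270
Highest: Summit (2.022).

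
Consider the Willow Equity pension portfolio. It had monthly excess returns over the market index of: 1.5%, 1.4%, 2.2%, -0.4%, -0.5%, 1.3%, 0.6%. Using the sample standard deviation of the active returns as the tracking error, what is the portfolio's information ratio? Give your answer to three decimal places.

0.858

Mean return μ = 6.10 / 7 = 0.8714%
Σ(r − μ)² = 6.1943; sample σ = √(6.1943/6) = 1.0161%
IR = μ / tracking error = 0.8714 / 1.0161 = 0.8576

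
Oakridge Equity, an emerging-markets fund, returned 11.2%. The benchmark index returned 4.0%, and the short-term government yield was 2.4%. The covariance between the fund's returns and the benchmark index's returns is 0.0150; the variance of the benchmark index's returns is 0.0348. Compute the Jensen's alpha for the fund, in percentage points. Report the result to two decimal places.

8.11

β = Cov / Var = 0.0150 / 0.0348 = 0.4310
E[R] = Rf + β(Rm − Rf) = 2.4% + 0.4310 × (4.0% − 2.4%) = 3.0896%
α = Rp − E[R] = 11.2% − 3.0896% = 8.1104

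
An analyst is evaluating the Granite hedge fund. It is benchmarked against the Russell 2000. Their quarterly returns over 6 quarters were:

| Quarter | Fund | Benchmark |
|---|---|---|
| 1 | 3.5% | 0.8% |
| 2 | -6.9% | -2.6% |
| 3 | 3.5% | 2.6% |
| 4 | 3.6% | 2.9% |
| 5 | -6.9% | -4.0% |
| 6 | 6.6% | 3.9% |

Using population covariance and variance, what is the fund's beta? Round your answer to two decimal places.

1.77

r̄p = 0.5667%,  r̄m = 0.6000%
Cov = Σ(rp − r̄p)(rm − r̄m) / 6 = 15.2633
Var(rm) = Σ(rm − r̄m)² / 6 = 8.6033
β = Cov / Var = 15.2633 / 8.6033 = 1.7741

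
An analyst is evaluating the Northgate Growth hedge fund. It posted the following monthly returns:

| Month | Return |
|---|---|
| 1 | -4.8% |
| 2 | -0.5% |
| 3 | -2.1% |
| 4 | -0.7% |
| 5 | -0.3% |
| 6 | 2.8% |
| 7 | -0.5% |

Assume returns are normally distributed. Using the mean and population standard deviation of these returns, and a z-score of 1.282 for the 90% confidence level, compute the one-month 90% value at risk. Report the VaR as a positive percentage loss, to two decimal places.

3.57

Mean return μ = -6.10 / 7 = -0.8714%
Σ(r − μ)² = (-4.8 − (-0.8714))² + (-0.5 − (-0.8714))² + (-2.1 − (-0.8714))² + … = 31.0543
σ = √[31.0543 / 7] = 2.1063%
VaR = −(μ − z·σ) = −(-0.8714 − 1.282 × 2.1063) = −(-3.5717) = 3.5717%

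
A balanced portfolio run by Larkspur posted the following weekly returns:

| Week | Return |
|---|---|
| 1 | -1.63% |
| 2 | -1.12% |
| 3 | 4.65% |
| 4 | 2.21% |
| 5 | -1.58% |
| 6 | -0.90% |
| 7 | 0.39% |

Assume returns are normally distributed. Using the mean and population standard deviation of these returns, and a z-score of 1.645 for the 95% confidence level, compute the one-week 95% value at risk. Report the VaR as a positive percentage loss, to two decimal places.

μ = (-1.63 − 1.12 + 4.65 + 2.21 − 1.58 − 0.9 + 0.39) / 7 = 2.020 / 7 = 0.2886%
Population std dev = √[33.2935 / 7] = 2.1809%
VaR = −(μ − z·σ) = −(0.2886 − 1.645 × 2.1809) = −(-3.2990) = 3.2990%

3.30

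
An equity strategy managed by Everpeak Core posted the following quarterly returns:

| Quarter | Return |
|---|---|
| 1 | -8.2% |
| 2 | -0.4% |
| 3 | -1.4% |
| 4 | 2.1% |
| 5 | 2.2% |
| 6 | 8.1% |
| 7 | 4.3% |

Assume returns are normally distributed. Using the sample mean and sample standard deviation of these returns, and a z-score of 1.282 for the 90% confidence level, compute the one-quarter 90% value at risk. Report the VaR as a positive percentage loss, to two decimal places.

5.59

Mean return μ = 6.70 / 7 = 0.9571%
Σ(r − μ)² = (-8.2 − 0.9571)² + (-0.4 − 0.9571)² + (-1.4 − 0.9571)² + … = 156.2971
sample σ = √(156.2971 / 6) = √26.0495 = 5.1039%
VaR = −(μ − z·σ) = −(0.9571 − 1.282 × 5.1039) = −(-5.5861) = 5.5861%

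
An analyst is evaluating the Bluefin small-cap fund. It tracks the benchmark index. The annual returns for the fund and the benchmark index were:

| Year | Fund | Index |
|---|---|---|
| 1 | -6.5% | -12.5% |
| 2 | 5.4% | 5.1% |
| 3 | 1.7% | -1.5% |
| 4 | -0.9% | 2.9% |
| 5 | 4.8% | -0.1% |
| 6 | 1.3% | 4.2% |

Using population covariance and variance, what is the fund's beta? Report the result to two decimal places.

0.53

r̄p = 0.9667%,  r̄m = -0.3167%
Cov = Σ(rp − r̄p)(rm − r̄m) / 6 = 18.4078
Var(rm) = Σ(rm − r̄m)² / 6 = 34.9947
β = Cov / Var = 18.4078 / 34.9947 = 0.5260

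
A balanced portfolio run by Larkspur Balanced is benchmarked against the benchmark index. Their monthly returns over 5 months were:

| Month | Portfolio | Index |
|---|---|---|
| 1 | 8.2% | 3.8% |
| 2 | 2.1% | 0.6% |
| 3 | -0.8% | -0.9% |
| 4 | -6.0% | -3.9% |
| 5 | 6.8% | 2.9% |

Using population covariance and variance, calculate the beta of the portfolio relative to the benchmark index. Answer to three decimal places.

r̄p = 2.0600%,  r̄m = 0.5000%
Cov = Σ(rp − r̄p)(rm − r̄m) / 5 = 14.2220
Var(rm) = Σ(rm − r̄m)² / 5 = 7.5960
β = Cov / Var = 14.2220 / 7.5960 = 1.8723

1.872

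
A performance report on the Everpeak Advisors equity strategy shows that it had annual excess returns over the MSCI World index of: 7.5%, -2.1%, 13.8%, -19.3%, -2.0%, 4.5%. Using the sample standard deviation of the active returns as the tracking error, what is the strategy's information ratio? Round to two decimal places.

0.04

Mean return r̄ = 2.40 / 6 = 0.4000%
Sample σ = √[Σ(r − r̄)² / 5] = √[646.8800 / 5] = √129.3760 = 11.3744%
IR = r̄ / tracking error = 0.4000 / 11.3744 = 0.0352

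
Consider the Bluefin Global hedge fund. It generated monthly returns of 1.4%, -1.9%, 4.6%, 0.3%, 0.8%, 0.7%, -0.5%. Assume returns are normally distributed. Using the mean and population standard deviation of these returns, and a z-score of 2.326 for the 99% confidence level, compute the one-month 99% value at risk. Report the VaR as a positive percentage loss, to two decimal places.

Mean return μ = 5.40 / 7 = 0.7714%
Σ(r − μ)² = (1.4 − 0.7714)² + (-1.9 − 0.7714)² + (4.6 − 0.7714)² + … = 24.0343
σ = √[24.0343 / 7] = 1.8530%
VaR = −(μ − z·σ) = −(0.7714 − 2.326 × 1.8530) = −(-3.5387) = 3.5387%

3.54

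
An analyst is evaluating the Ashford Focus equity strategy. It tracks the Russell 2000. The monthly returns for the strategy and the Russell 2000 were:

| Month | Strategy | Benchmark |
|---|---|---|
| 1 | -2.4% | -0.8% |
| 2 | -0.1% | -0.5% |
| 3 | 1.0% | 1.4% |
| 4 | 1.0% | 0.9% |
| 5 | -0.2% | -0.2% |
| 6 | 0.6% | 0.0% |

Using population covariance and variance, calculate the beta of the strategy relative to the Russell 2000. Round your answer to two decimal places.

1.20

r̄p = -0.0167%,  r̄m = 0.1333%
Cov = Σ(rp − r̄p)(rm − r̄m) / 6 = 0.7206
Var(rm) = Σ(rm − r̄m)² / 6 = 0.5989
β = Cov / Var = 0.7206 / 0.5989 = 1.2032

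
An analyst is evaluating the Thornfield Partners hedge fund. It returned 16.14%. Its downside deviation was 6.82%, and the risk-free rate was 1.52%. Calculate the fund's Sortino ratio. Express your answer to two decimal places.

Sortino = (Rp − Rf) / σd = (16.14% − 1.52%) / 6.82% = 14.62% / 6.82% = 2.1437

2.14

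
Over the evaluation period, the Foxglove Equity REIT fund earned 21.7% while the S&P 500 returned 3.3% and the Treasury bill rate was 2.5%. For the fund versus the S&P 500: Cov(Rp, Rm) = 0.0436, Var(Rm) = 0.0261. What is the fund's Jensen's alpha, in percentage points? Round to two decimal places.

17.86

β = Cov / Var = 0.0436 / 0.0261 = 1.6705
E[R] = Rf + β(Rm − Rf) = 2.5% + 1.6705 × (3.3% − 2.5%) = 3.8364%
α = Rp − E[R] = 21.7% − 3.8364% = 17.8636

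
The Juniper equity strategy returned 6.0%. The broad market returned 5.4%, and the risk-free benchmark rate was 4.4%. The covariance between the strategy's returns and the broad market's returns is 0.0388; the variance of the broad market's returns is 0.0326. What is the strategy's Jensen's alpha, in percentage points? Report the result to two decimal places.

β = Cov / Var = 0.0388 / 0.0326 = 1.1902
E[R] = Rf + β(Rm − Rf) = 4.4% + 1.1902 × (5.4% − 4.4%) = 5.5902%
α = Rp − E[R] = 6.0% − 5.5902% = 0.4098

0.41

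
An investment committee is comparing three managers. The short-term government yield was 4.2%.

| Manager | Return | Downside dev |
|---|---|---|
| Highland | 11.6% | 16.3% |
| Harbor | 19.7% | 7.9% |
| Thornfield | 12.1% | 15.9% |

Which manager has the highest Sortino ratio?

Harbor

Highland: Sortino ratio = (11.6% − 4.2%) / 16.3% = 0.454
Harbor: Sortino ratio = (19.7% − 4.2%) / 7.9% = 1.962
Thornfield: Sortino ratio = (12.1% − 4.2%) / 15.9% = 0.497
Highest: Harbor (1.962).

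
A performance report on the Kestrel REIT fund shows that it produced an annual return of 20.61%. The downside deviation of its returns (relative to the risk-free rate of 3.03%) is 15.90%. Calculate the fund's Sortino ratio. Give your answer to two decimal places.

1.11

Sortino = (Rp − Rf) / σd = (20.61% − 3.03%) / 15.90% = 17.58% / 15.90% = 1.1057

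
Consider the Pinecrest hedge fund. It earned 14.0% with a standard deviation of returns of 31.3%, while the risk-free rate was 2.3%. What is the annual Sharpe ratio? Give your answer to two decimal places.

0.37

Sharpe = (Rp − Rf) / σp = (14.0% − 2.3%) / 31.3% = 11.70% / 31.3% = 0.3738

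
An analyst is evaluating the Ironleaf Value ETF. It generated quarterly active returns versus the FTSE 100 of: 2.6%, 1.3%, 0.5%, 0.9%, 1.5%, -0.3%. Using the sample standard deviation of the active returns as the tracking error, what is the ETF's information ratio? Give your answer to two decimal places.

1.10

μ = (2.6 + 1.3 + 0.5 + 0.9 + 1.5 − 0.3) / 6 = 1.0833%
Σ(r − μ)² = (2.6 − 1.0833)² + (1.3 − 1.0833)² + (0.5 − 1.0833)² + … = 4.8083
sample σ = √(4.8083 / 5) = √0.9617 = 0.9807%
IR = μ / tracking error = 1.0833 / 0.9807 = 1.1046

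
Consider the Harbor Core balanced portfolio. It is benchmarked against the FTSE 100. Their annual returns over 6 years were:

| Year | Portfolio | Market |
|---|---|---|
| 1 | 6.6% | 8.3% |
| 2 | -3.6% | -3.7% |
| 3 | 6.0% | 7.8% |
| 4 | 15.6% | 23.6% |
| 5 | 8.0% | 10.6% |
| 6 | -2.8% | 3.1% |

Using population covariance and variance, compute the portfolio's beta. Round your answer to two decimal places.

0.76

r̄p = 4.9667%,  r̄m = 8.2833%
Cov = Σ(rp − r̄p)(rm − r̄m) / 6 = 52.0561
Var(rm) = Σ(rm − r̄m)² / 6 = 68.4447
β = Cov / Var = 52.0561 / 68.4447 = 0.7606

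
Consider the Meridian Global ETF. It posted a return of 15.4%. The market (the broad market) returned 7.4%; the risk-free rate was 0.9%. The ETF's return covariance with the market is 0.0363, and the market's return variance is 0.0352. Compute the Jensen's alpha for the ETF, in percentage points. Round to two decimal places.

7.80

β = Cov / Var = 0.0363 / 0.0352 = 1.0313
E[R] = Rf + β(Rm − Rf) = 0.9% + 1.0313 × (7.4% − 0.9%) = 7.6035%
α = Rp − E[R] = 15.4% − 7.6035% = 7.7965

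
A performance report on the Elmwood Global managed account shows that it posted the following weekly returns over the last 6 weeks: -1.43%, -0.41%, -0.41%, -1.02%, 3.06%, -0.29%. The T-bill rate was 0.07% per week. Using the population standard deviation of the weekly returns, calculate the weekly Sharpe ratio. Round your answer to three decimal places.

-0.105

μ = (-1.43 − 0.41 − 0.41 − 1.02 + 3.06 − 0.29) / 6 = -0.500 / 6 = -0.0833%
Population σ = √[Σ(r − μ)² / 6] = √[12.8275 / 6] = √2.1379 = 1.4622%
Sharpe = (μ − rf) / σ = (-0.0833 − 0.07) / 1.4622 = -0.1533 / 1.4622 = -0.1048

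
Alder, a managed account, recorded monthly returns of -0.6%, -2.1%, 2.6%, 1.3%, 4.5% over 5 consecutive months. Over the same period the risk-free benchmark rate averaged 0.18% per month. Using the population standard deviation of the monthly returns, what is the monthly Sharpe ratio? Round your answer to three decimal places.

r̄ = (-0.6 − 2.1 + 2.6 + 1.3 + 4.5) / 5 = 5.70 / 5 = 1.1400%
Population std dev = √[26.9720 / 5] = 2.3226%
Sharpe = (r̄ − rf) / σ = (1.1400 − 0.18) / 2.3226 = 0.9600 / 2.3226 = 0.4133

0.413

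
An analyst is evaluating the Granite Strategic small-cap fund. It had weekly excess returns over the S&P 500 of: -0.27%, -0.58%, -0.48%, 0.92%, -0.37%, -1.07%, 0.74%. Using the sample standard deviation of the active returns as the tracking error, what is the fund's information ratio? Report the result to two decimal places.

-0.22

Mean return r̄ = -1.110 / 7 = -0.1586%
Σ(r − r̄)² = (-0.27 − (-0.1586))² + (-0.58 − (-0.1586))² + … = 3.1395
σ = √[3.1395 / 6] = 0.7234%
IR = r̄ / tracking error = -0.1586 / 0.7234 = -0.2192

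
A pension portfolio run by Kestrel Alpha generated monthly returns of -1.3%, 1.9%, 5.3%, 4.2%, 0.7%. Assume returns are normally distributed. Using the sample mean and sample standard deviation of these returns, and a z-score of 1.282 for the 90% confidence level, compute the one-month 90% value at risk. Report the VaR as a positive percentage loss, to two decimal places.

1.24

Mean return μ = 10.80 / 5 = 2.1600%
Sample σ = √[Σ(r − μ)² / 4] = √[28.1920 / 4] = √7.0480 = 2.6548%
VaR = −(μ − z·σ) = −(2.1600 − 1.282 × 2.6548) = −(-1.2435) = 1.2435%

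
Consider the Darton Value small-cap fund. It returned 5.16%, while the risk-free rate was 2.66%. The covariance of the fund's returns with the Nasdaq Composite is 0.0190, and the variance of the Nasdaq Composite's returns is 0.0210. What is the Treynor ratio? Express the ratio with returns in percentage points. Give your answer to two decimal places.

2.76

β = Cov / Var = 0.0190 / 0.0210 = 0.9048
Treynor = (Rp − Rf) / β = (5.16% − 2.66%) / 0.9048 = 2.50 / 0.9048 = 2.7630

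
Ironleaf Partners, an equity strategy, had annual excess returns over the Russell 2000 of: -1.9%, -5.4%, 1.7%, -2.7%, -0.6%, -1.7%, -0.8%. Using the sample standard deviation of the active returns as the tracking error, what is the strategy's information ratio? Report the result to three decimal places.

r̄ = (-1.9 − 5.4 + 1.7 − 2.7 − 0.6 − 1.7 − 0.8) / 7 = -1.6286%
Σ(r − r̄)² = 28.2743; sample σ = √(28.2743/6) = 2.1708%
IR = r̄ / tracking error = -1.6286 / 2.1708 = -0.7502

-0.750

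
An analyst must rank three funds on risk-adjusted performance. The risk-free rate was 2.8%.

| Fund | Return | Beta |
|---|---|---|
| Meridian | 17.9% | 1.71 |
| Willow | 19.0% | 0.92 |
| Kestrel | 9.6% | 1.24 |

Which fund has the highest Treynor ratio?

Willow

Meridian: Treynor = (17.9% − 2.8%) / 1.71 = 8.830
Willow: Treynor = (19.0% − 2.8%) / 0.92 = 17.609
Kestrel: Treynor = (9.6% − 2.8%) / 1.24 = 5.484
Highest: Willow (17.609).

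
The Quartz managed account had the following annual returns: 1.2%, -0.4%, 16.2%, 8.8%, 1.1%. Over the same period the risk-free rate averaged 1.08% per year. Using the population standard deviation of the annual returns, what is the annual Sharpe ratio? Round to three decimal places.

r̄ = (1.2 − 0.4 + 16.2 + 8.8 + 1.1) / 5 = 5.3800%
Population std dev = √[197.9680 / 5] = 6.2923%
Sharpe = (r̄ − rf) / σ = (5.3800 − 1.08) / 6.2923 = 4.3000 / 6.2923 = 0.6834

0.683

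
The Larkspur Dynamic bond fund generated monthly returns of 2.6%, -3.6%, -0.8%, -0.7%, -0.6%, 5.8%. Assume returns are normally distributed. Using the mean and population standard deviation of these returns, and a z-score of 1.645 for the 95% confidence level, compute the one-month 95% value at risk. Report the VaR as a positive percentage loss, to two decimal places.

4.47

Mean return r̄ = 2.70 / 6 = 0.4500%
Population σ = √[Σ(r − r̄)² / 6] = √[53.6350 / 6] = √8.9392 = 2.9898%
VaR = −(r̄ − z·σ) = −(0.4500 − 1.645 × 2.9898) = −(-4.4682) = 4.4682%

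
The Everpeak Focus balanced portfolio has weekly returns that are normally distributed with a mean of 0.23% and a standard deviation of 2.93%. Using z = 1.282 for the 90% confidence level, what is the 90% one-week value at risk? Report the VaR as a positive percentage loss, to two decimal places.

3.53

VaR (as % loss) = −(μ − z·σ) = −(0.23% − 1.282 × 2.93%) = −(-3.52626%) = 3.52626%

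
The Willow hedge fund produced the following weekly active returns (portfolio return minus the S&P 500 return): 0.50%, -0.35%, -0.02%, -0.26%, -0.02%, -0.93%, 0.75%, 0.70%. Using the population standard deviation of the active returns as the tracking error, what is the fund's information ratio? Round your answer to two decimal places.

0.09

μ = (0.5 − 0.35 − 0.02 − 0.26 − 0.02 − 0.93 + 0.75 + 0.7) / 8 = 0.370 / 8 = 0.0463%
Σ(r − μ)² = (0.5 − 0.0463)² + (-0.35 − 0.0463)² + (-0.02 − 0.0463)² + … = 2.3412
population σ = √(2.3412 / 8) = √0.2927 = 0.5410%
IR = μ / tracking error = 0.0463 / 0.5410 = 0.0856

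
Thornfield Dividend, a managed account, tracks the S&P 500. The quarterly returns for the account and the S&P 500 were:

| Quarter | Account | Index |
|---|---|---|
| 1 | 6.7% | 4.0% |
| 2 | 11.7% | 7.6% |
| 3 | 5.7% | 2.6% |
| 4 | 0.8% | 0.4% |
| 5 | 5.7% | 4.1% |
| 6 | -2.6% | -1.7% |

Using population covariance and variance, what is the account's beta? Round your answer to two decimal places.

r̄p = 4.6667%,  r̄m = 2.8333%
Cov = Σ(rp − r̄p)(rm − r̄m) / 6 = 13.2194
Var(rm) = Σ(rm − r̄m)² / 6 = 8.7022
β = Cov / Var = 13.2194 / 8.7022 = 1.5191

1.52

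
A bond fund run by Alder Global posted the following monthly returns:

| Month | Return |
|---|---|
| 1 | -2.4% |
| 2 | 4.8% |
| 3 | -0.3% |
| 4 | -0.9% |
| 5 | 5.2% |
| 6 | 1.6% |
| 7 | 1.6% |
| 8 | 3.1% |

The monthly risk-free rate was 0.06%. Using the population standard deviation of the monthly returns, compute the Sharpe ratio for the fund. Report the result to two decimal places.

0.60

μ = (-2.4 + 4.8 − 0.3 − 0.9 + 5.2 + 1.6 + 1.6 + 3.1) / 8 = 12.70 / 8 = 1.5875%
Population σ = √[Σ(r − μ)² / 8] = √[51.3088 / 8] = √6.4136 = 2.5325%
Sharpe = (μ − rf) / σ = (1.5875 − 0.06) / 2.5325 = 1.5275 / 2.5325 = 0.6032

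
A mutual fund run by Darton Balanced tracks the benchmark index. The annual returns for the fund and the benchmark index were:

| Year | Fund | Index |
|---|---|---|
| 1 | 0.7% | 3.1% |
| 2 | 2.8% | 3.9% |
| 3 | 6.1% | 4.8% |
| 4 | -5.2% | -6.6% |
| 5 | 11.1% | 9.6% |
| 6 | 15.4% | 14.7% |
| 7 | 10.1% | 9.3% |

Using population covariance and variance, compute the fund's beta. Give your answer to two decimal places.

1.02

r̄p = 5.8571%,  r̄m = 5.5429%
Cov = Σ(rp − r̄p)(rm − r̄m) / 7 = 39.4718
Var(rm) = Σ(rm − r̄m)² / 7 = 38.7282
β = Cov / Var = 39.4718 / 38.7282 = 1.0192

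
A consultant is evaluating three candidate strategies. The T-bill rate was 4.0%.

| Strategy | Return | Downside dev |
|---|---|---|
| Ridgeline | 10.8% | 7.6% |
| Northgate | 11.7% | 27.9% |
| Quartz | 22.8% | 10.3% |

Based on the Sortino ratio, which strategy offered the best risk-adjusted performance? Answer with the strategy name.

Ridgeline: Sortino ratio = (10.8% − 4.0%) / 7.6% = 0.895
Northgate: Sortino ratio = (11.7% − 4.0%) / 27.9% = 0.276
Quartz: Sortino ratio = (22.8% − 4.0%) / 10.3% = 1.825
Highest: Quartz (1.825).

Quartz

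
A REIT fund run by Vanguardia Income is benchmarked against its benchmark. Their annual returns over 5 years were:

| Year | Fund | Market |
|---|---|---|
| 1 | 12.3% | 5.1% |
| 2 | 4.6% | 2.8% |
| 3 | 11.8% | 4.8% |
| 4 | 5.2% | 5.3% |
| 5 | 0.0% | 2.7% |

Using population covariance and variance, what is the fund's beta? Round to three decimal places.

r̄p = 6.7800%,  r̄m = 4.1400%
Cov = Σ(rp − r̄p)(rm − r̄m) / 5 = 3.8928
Var(rm) = Σ(rm − r̄m)² / 5 = 1.3144
β = Cov / Var = 3.8928 / 1.3144 = 2.9617

2.962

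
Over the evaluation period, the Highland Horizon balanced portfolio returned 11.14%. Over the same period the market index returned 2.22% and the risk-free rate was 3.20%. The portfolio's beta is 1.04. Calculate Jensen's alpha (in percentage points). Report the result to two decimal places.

CAPM expected return = Rf + β(Rm − Rf) = 3.20% + 1.04 × (2.22% − 3.20%) = 3.2 + 1.04 × -0.98 = 2.1808%
Jensen's α = Rp − E[R] = 11.14% − 2.1808% = 8.9592

8.96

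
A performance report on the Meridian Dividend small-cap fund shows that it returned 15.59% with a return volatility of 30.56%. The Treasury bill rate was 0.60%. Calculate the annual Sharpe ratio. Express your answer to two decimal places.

0.49

Sharpe = (Rp − Rf) / σp = (15.59% − 0.60%) / 30.56% = 14.99% / 30.56% = 0.4905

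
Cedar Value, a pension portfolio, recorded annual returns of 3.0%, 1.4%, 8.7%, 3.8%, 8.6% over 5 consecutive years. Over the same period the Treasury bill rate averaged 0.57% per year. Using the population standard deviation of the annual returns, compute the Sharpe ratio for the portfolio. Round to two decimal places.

r̄ = (3 + 1.4 + 8.7 + 3.8 + 8.6) / 5 = 25.50 / 5 = 5.1000%
Σ(r − r̄)² = 45.0000; population σ = √(45.0000/5) = 3.0000%
Sharpe = (r̄ − rf) / σ = (5.1000 − 0.57) / 3.0000 = 4.5300 / 3.0000 = 1.5100

1.51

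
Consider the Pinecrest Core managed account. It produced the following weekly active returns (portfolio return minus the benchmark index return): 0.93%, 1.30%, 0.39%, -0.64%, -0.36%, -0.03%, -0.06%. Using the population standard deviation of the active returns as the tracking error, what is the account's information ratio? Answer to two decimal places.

μ = (0.93 + 1.3 + 0.39 − 0.64 − 0.36 − 0.03 − 0.06) / 7 = 1.530 / 7 = 0.2186%
Σ(r − μ)² = 2.9163; population σ = √(2.9163/7) = 0.6455%
IR = μ / tracking error = 0.2186 / 0.6455 = 0.3387

0.34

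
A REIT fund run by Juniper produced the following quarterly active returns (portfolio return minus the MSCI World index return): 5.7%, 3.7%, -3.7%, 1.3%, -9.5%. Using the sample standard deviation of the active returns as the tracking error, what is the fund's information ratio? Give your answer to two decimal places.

-0.08

r̄ = (5.7 + 3.7 − 3.7 + 1.3 − 9.5) / 5 = -0.5000%
Σ(r − r̄)² = (5.7 − (-0.5000))² + (3.7 − (-0.5000))² + (-3.7 − (-0.5000))² + … = 150.5600
σ = √[150.5600 / 4] = 6.1351%
IR = r̄ / tracking error = -0.5000 / 6.1351 = -0.0815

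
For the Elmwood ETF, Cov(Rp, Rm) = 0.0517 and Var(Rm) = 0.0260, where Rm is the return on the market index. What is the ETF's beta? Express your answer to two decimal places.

β = Cov(Rp, Rm) / Var(Rm) = 0.0517 / 0.0260 = 1.9885

1.99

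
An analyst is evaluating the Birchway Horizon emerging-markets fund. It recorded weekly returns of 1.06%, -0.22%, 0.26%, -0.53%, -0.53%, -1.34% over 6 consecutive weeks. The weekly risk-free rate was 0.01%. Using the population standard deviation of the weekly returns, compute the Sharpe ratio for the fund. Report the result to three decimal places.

-0.305

Mean return r̄ = -1.300 / 6 = -0.2167%
Σ(r − r̄)² = 3.3153; population σ = √(3.3153/6) = 0.7433%
Sharpe = (r̄ − rf) / σ = (-0.2167 − 0.01) / 0.7433 = -0.2267 / 0.7433 = -0.3050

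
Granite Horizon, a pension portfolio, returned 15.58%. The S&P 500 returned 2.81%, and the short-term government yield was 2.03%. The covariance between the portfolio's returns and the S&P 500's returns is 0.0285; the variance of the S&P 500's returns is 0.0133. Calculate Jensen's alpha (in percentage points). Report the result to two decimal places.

11.88

β = Cov / Var = 0.0285 / 0.0133 = 2.1429
E[R] = Rf + β(Rm − Rf) = 2.03% + 2.1429 × (2.81% − 2.03%) = 3.7015%
α = Rp − E[R] = 15.58% − 3.7015% = 11.8785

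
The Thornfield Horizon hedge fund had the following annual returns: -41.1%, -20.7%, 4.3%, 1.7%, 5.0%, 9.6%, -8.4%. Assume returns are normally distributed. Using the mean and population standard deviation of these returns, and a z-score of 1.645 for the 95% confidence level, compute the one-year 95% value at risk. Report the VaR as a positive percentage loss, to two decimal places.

Mean return r̄ = -49.60 / 7 = -7.0857%
Σ(r − r̄)² = (-41.1 − (-7.0857))² + (-20.7 − (-7.0857))² + (4.3 − (-7.0857))² + … = 1975.3486
σ = √[1975.3486 / 7] = 16.7986%
VaR = −(r̄ − z·σ) = −(-7.0857 − 1.645 × 16.7986) = −(-34.7194) = 34.7194%

34.72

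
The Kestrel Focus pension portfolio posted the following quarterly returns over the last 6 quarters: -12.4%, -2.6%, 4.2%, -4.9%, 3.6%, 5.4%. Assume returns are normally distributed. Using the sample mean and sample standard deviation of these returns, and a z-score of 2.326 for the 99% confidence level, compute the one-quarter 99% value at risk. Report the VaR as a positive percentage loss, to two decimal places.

Mean return r̄ = -6.70 / 6 = -1.1167%
Sample std dev = √[236.8083 / 5] = 6.8820%
VaR = −(r̄ − z·σ) = −(-1.1167 − 2.326 × 6.8820) = −(-17.1242) = 17.1242%

17.12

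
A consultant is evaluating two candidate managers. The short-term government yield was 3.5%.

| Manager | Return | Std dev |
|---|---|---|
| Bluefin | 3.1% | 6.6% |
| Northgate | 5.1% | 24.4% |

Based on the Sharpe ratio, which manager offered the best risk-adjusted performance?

Bluefin: Sharpe ratio = (3.1% − 3.5%) / 6.6% = -0.061
Northgate: Sharpe ratio = (5.1% − 3.5%) / 24.4% = 0.066
Highest: Northgate (0.066).

Northgate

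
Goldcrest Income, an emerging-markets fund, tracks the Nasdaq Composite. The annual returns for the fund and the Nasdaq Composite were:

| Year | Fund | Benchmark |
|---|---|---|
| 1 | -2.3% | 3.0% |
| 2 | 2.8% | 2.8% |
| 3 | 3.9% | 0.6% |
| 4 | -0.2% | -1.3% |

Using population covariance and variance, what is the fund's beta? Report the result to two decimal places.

-0.15

r̄p = 1.0500%,  r̄m = 1.2750%
Cov = Σ(rp − r̄p)(rm − r̄m) / 4 = -0.4538
Var(rm) = Σ(rm − r̄m)² / 4 = 3.0969
β = Cov / Var = -0.4538 / 3.0969 = -0.1465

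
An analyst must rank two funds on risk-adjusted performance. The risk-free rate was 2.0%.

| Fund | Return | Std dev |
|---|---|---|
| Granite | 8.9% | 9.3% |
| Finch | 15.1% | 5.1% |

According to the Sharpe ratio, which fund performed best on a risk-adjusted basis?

Finch

Granite: Sharpe ratio = (8.9% − 2.0%) / 9.3% = 0.742
Finch: Sharpe ratio = (15.1% − 2.0%) / 5.1% = 2.569
Highest: Finch (2.569).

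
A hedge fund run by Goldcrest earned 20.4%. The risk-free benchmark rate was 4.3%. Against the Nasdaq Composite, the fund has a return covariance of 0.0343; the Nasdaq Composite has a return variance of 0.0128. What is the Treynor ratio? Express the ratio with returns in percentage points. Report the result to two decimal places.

β = Cov / Var = 0.0343 / 0.0128 = 2.6797
Treynor = (Rp − Rf) / β = (20.4% − 4.3%) / 2.6797 = 16.10 / 2.6797 = 6.0081

6.01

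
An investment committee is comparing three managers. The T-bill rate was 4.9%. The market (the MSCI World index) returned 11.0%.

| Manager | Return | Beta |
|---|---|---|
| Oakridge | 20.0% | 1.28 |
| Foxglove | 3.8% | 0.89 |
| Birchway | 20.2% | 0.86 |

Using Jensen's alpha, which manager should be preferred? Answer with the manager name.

Oakridge: α = 20.0% − [4.9% + 1.28 × (11.0% − 4.9%)] = 7.292
Foxglove: α = 3.8% − [4.9% + 0.89 × (11.0% − 4.9%)] = -6.529
Birchway: α = 20.2% − [4.9% + 0.86 × (11.0% − 4.9%)] = 10.054
Highest: Birchway (10.054).

Birchway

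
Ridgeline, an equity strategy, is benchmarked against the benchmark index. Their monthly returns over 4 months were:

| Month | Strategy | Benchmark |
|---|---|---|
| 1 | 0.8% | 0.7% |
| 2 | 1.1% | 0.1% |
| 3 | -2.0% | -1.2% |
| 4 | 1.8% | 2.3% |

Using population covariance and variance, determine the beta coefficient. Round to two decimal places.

r̄p = 0.4250%,  r̄m = 0.4750%
Cov = Σ(rp − r̄p)(rm − r̄m) / 4 = 1.6006
Var(rm) = Σ(rm − r̄m)² / 4 = 1.5819
β = Cov / Var = 1.6006 / 1.5819 = 1.0118

1.01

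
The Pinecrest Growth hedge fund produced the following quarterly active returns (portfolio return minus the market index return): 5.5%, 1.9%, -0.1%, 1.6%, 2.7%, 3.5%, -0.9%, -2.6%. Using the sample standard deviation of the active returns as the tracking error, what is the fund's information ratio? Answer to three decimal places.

0.561

r̄ = (5.5 + 1.9 − 0.1 + 1.6 + 2.7 + 3.5 − 0.9 − 2.6) / 8 = 11.60 / 8 = 1.4500%
Σ(r − r̄)² = (5.5 − 1.4500)² + (1.9 − 1.4500)² + (-0.1 − 1.4500)² + … = 46.7200
sample σ = √(46.7200 / 7) = √6.6743 = 2.5835%
IR = r̄ / tracking error = 1.4500 / 2.5835 = 0.5613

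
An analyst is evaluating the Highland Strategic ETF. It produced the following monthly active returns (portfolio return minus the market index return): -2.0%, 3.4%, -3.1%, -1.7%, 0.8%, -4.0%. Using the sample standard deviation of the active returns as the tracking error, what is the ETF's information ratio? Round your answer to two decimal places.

-0.40

r̄ = (-2 + 3.4 − 3.1 − 1.7 + 0.8 − 4) / 6 = -6.60 / 6 = -1.1000%
Σ(r − r̄)² = (-2 − (-1.1000))² + (3.4 − (-1.1000))² + … = 37.4400
σ = √[37.4400 / 5] = 2.7364%
IR = r̄ / tracking error = -1.1000 / 2.7364 = -0.4020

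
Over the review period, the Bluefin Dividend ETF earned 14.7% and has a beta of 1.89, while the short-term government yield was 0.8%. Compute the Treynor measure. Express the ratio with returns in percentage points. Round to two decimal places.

7.35

Treynor = (Rp − Rf) / β = (14.7% − 0.8%) / 1.89 = 13.90 / 1.89 = 7.3545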